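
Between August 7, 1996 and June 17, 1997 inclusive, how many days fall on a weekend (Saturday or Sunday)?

90

August 7, 1996 is a Wednesday.
That's 315 days from start to end, counting both.
315 = 7 × 45, so the span is exactly 45 full weeks.
Each full week contributes 2 weekend days (Sat, Sun): 45 × 2 = 90.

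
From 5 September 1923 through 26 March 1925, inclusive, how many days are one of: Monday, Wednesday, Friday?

244

5 September 1923 is a Wednesday.
The range spans 569 days (inclusive of both endpoints).
569 = 7 × 81 + 2, so there are 81 full weeks plus 2 extra days.
Each full week contributes 3 days from the set (Mon, Wed, Fri): 81 × 3 = 243.
The 2 extra days are Wednesday, Thursday — 1 of them qualifies.
Total: 243 + 1 = 244.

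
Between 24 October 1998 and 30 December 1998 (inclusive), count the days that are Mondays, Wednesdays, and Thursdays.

24 October 1998 is a Saturday.
The range spans 68 days (inclusive of both endpoints).
68 = 7 × 9 + 5, so there are 9 full weeks plus 5 extra days.
Each full week contributes 3 days from the set (Mon, Wed, Thu): 9 × 3 = 27.
The 5 extra days are Sat, Sun, Mon, Tue, Wed — 2 of them qualify.
Total: 27 + 2 = 29.

29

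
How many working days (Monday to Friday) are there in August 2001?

23

August 1, 2001 is a Wednesday.
From August 1, 2001 to August 31, 2001 is 31 days inclusive.
31 = 7 × 4 + 3, so there are 4 full weeks plus 3 extra days.
Each full week contributes 5 weekdays (Mon–Fri): 4 × 5 = 20.
The 3 extra days are Wed, Thu, Fri — 3 of them qualify.
Total: 20 + 3 = 23.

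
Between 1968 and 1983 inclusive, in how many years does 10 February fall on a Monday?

Day of week of February 10 in each year:
1968: Sat, 1969: Mon ✓, 1970: Tue, 1971: Wed, 1972: Thu, 1973: Sat, 1974: Sun, 1975: Mon ✓, 1976: Tue, 1977: Thu, 1978: Fri, 1979: Sat, 1980: Sun, 1981: Tue, 1982: Wed, 1983: Thu
Mondays: 1969, 1975.

2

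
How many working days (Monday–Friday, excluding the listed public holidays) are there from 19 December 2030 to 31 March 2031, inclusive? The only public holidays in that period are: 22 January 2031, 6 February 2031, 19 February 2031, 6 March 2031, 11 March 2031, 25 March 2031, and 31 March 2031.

19 December 2030 is a Thursday.
From 19 December 2030 to 31 March 2031 is 103 days inclusive.
103 = 7 × 14 + 5, so there are 14 full weeks plus 5 extra days.
Each full week contributes 5 weekdays (Mon–Fri): 14 × 5 = 70.
The 5 extra days are Thursday, Friday, Saturday, Sunday, Monday — 3 of them qualify.
Total: 70 + 3 = 73.
Holidays: 22 January 2031 (Wed); 6 February 2031 (Thu); 19 February 2031 (Wed); 6 March 2031 (Thu); 11 March 2031 (Tue); 25 March 2031 (Tue); 31 March 2031 (Mon).
All 7 holidays fall on weekdays, so subtract 7.
Business days: 73 − 7 = 66.

66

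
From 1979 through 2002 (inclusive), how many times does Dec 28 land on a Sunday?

3

Day of week of December 28 in each year:
1979: Fri, 1980: Sun ✓, 1981: Mon, 1982: Tue, 1983: Wed, 1984: Fri, 1985: Sat, 1986: Sun ✓, 1987: Mon, 1988: Wed, 1989: Thu, 1990: Fri, 1991: Sat, 1992: Mon, 1993: Tue, 1994: Wed, 1995: Thu, 1996: Sat, 1997: Sun ✓, 1998: Mon, 1999: Tue, 2000: Thu, 2001: Fri, 2002: Sat
Sundays: 1980, 1986, 1997.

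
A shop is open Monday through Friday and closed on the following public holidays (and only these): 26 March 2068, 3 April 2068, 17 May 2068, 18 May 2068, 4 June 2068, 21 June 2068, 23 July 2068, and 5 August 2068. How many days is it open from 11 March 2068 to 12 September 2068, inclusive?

11 March 2068 is a Sunday.
That's 186 days from start to end, counting both.
186 = 7 × 26 + 4, so there are 26 full weeks plus 4 extra days.
Each full week contributes 5 weekdays (Mon–Fri): 26 × 5 = 130.
The 4 extra days are Sunday, Monday, Tuesday, Wednesday — 3 of them qualify.
Total: 130 + 3 = 133.
Holidays: 26 March 2068 (Mon); 3 April 2068 (Tue); 17 May 2068 (Thu); 18 May 2068 (Fri); 4 June 2068 (Mon); 21 June 2068 (Thu); 23 July 2068 (Mon); 5 August 2068 (Sun).
7 of the 8 holidays fall on weekdays; the rest are weekends and were already excluded.
Business days: 133 − 7 = 126.

126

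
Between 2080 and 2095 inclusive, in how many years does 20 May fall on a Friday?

Day of week of May 20 in each year:
2080: Mon, 2081: Tue, 2082: Wed, 2083: Thu, 2084: Sat, 2085: Sun, 2086: Mon, 2087: Tue, 2088: Thu, 2089: Fri ✓, 2090: Sat, 2091: Sun, 2092: Tue, 2093: Wed, 2094: Thu, 2095: Fri ✓
Fridays: 2089, 2095.

2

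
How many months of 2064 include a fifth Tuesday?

A month has five Tuesdays exactly when Tuesday falls within its first (length − 28) days.
Jan: 31 days, starts Tue → 5 of Tue, Wed, Thu ✓
Feb: 29 days, starts Fri → 5 of Fri
Mar: 31 days, starts Sat → 5 of Sat, Sun, Mon
Apr: 30 days, starts Tue → 5 of Tue, Wed ✓
May: 31 days, starts Thu → 5 of Thu, Fri, Sat
Jun: 30 days, starts Sun → 5 of Sun, Mon
Jul: 31 days, starts Tue → 5 of Tue, Wed, Thu ✓
Aug: 31 days, starts Fri → 5 of Fri, Sat, Sun
Sep: 30 days, starts Mon → 5 of Mon, Tue ✓
Oct: 31 days, starts Wed → 5 of Wed, Thu, Fri
Nov: 30 days, starts Sat → 5 of Sat, Sun
Dec: 31 days, starts Mon → 5 of Mon, Tue, Wed ✓
Months with five Tuesdays: Jan, Apr, Jul, Sep, Dec.

5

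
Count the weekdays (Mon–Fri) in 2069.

261

2069-01-01 is a Tuesday.
The range spans 365 days (inclusive of both endpoints).
365 = 7 × 52 + 1, so there are 52 full weeks plus 1 extra day.
Each full week contributes 5 weekdays (Mon–Fri): 52 × 5 = 260.
The 1 extra day is Tuesday — 1 of them qualifies.
Total: 260 + 1 = 261.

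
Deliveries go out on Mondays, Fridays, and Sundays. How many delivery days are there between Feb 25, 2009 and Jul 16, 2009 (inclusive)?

60

Feb 25, 2009 is a Wednesday.
From Feb 25, 2009 to Jul 16, 2009 is 142 days inclusive.
142 = 7 × 20 + 2, so there are 20 full weeks plus 2 extra days.
Each full week contributes 3 days from the set (Mon, Fri, Sun): 20 × 3 = 60.
The 2 extra days are Wed, Thu — none qualify.
Total: 60 + 0 = 60.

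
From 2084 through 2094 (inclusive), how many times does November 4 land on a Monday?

1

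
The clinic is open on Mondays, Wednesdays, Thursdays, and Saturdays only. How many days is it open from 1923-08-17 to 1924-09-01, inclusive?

1923-08-17 is a Friday.
That's 382 days from start to end, counting both.
382 = 7 × 54 + 4, so there are 54 full weeks plus 4 extra days.
Each full week contributes 4 days from the set (Mon, Wed, Thu, Sat): 54 × 4 = 216.
The 4 extra days are Fri, Sat, Sun, Mon — 2 of them qualify.
Total: 216 + 2 = 218.

218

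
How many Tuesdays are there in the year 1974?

53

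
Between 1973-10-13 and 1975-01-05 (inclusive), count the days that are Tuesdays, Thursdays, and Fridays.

1973-10-13 is a Saturday.
The range spans 450 days (inclusive of both endpoints).
450 = 7 × 64 + 2, so there are 64 full weeks plus 2 extra days.
Each full week contributes 3 days from the set (Tue, Thu, Fri): 64 × 3 = 192.
The 2 extra days are Saturday, Sunday — none qualify.
Total: 192 + 0 = 192.

192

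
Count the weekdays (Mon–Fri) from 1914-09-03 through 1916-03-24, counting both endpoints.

407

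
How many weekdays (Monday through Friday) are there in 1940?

262

1940-01-01 is a Monday.
From 1940-01-01 to 1940-12-31 is 366 days inclusive.
366 = 7 × 52 + 2, so there are 52 full weeks plus 2 extra days.
Each full week contributes 5 weekdays (Mon–Fri): 52 × 5 = 260.
The 2 extra days are Mon, Tue — 2 of them qualify.
Total: 260 + 2 = 262.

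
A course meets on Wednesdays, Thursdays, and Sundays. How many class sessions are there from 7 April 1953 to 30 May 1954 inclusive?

180

7 April 1953 is a Tuesday.
From 7 April 1953 to 30 May 1954 is 419 days inclusive.
419 = 7 × 59 + 6, so there are 59 full weeks plus 6 extra days.
Each full week contributes 3 days from the set (Wed, Thu, Sun): 59 × 3 = 177.
The 6 extra days are Tue, Wed, Thu, Fri, Sat, Sun — 3 of them qualify.
Total: 177 + 3 = 180.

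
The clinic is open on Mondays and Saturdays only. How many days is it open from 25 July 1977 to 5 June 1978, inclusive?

91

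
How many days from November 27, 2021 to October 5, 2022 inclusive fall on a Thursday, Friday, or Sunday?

133

November 27, 2021 is a Saturday.
From November 27, 2021 to October 5, 2022 is 313 days inclusive.
313 = 7 × 44 + 5, so there are 44 full weeks plus 5 extra days.
Each full week contributes 3 days from the set (Thu, Fri, Sun): 44 × 3 = 132.
The 5 extra days are Sat, Sun, Mon, Tue, Wed — 1 of them qualifies.
Total: 132 + 1 = 133.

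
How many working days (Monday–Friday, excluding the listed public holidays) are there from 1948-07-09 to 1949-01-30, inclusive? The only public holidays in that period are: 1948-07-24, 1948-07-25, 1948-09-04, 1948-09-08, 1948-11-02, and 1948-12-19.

144

1948-07-09 is a Friday.
From 1948-07-09 to 1949-01-30 is 206 days inclusive.
206 = 7 × 29 + 3, so there are 29 full weeks plus 3 extra days.
Each full week contributes 5 weekdays (Mon–Fri): 29 × 5 = 145.
The 3 extra days are Friday, Saturday, Sunday — 1 of them qualifies.
Total: 145 + 1 = 146.
Holidays: 1948-07-24 (Sat); 1948-07-25 (Sun); 1948-09-04 (Sat); 1948-09-08 (Wed); 1948-11-02 (Tue); 1948-12-19 (Sun).
2 of the 6 holidays fall on weekdays; the rest are weekends and were already excluded.
Business days: 146 − 2 = 144.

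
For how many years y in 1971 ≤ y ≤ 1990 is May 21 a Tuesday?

2

Day of week of May 21 in each year:
1971: Fri, 1972: Sun, 1973: Mon, 1974: Tue ✓, 1975: Wed, 1976: Fri, 1977: Sat, 1978: Sun, 1979: Mon, 1980: Wed, 1981: Thu, 1982: Fri, 1983: Sat, 1984: Mon, 1985: Tue ✓, 1986: Wed, 1987: Thu, 1988: Sat, 1989: Sun, 1990: Mon
Tuesdays: 1974, 1985.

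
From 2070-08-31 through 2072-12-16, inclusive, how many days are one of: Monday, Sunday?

2070-08-31 is a Sunday.
That's 839 days from start to end, counting both.
839 = 7 × 119 + 6, so there are 119 full weeks plus 6 extra days.
Each full week contributes 2 days from the set (Mon, Sun): 119 × 2 = 238.
The 6 extra days are Sunday, Monday, Tuesday, Wednesday, Thursday, Friday — 2 of them qualify.
Total: 238 + 2 = 240.

240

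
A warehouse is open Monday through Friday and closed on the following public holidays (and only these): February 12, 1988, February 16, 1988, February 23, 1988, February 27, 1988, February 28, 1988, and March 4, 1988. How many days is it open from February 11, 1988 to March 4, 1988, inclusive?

February 11, 1988 is a Thursday.
The range spans 23 days (inclusive of both endpoints).
23 = 7 × 3 + 2, so there are 3 full weeks plus 2 extra days.
Each full week contributes 5 weekdays (Mon–Fri): 3 × 5 = 15.
The 2 extra days are Thursday, Friday — 2 of them qualify.
Total: 15 + 2 = 17.
Holidays: February 12, 1988 (Fri); February 16, 1988 (Tue); February 23, 1988 (Tue); February 27, 1988 (Sat); February 28, 1988 (Sun); March 4, 1988 (Fri).
4 of the 6 holidays fall on weekdays; the rest are weekends and were already excluded.
Business days: 17 − 4 = 13.

13 working days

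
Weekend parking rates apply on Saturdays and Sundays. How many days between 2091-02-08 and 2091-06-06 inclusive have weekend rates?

2091-02-08 is a Thursday.
The range spans 119 days (inclusive of both endpoints).
119 = 7 × 17, so the span is exactly 17 full weeks.
Each full week contributes 2 weekend days (Sat, Sun): 17 × 2 = 34.

34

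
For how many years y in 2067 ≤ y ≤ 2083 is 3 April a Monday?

2

Day of week of April 3 in each year:
2067: Sun, 2068: Tue, 2069: Wed, 2070: Thu, 2071: Fri, 2072: Sun, 2073: Mon ✓, 2074: Tue, 2075: Wed, 2076: Fri, 2077: Sat, 2078: Sun, 2079: Mon ✓, 2080: Wed, 2081: Thu, 2082: Fri, 2083: Sat
Mondays: 2073, 2079.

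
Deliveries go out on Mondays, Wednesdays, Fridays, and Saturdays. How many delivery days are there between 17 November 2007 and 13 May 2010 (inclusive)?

519

17 November 2007 is a Saturday.
The range spans 909 days (inclusive of both endpoints).
909 = 7 × 129 + 6, so there are 129 full weeks plus 6 extra days.
Each full week contributes 4 days from the set (Mon, Wed, Fri, Sat): 129 × 4 = 516.
The 6 extra days are Saturday, Sunday, Monday, Tuesday, Wednesday, Thursday — 3 of them qualify.
Total: 516 + 3 = 519.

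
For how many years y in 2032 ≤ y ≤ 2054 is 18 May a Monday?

Day of week of May 18 in each year:
2032: Tue, 2033: Wed, 2034: Thu, 2035: Fri, 2036: Sun, 2037: Mon ✓, 2038: Tue, 2039: Wed, 2040: Fri, 2041: Sat, 2042: Sun, 2043: Mon ✓, 2044: Wed, 2045: Thu, 2046: Fri, 2047: Sat, 2048: Mon ✓, 2049: Tue, 2050: Wed, 2051: Thu, 2052: Sat, 2053: Sun, 2054: Mon ✓
Mondays: 2037, 2043, 2048, 2054.

4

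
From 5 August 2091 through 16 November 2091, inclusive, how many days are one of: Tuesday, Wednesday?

5 August 2091 is a Sunday.
From 5 August 2091 to 16 November 2091 is 104 days inclusive.
104 = 7 × 14 + 6, so there are 14 full weeks plus 6 extra days.
Each full week contributes 2 days from the set (Tue, Wed): 14 × 2 = 28.
The 6 extra days are Sunday, Monday, Tuesday, Wednesday, Thursday, Friday — 2 of them qualify.
Total: 28 + 2 = 30.

30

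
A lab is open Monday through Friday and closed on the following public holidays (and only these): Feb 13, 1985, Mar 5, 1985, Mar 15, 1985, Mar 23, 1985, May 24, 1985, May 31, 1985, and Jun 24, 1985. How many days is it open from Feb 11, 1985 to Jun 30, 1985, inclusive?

Feb 11, 1985 is a Monday.
From Feb 11, 1985 to Jun 30, 1985 is 140 days inclusive.
140 = 7 × 20, so the span is exactly 20 full weeks.
Each full week contributes 5 weekdays (Mon–Fri): 20 × 5 = 100.
Total: 100.
Holidays: Feb 13, 1985 (Wed); Mar 5, 1985 (Tue); Mar 15, 1985 (Fri); Mar 23, 1985 (Sat); May 24, 1985 (Fri); May 31, 1985 (Fri); Jun 24, 1985 (Mon).
6 of the 7 holidays fall on weekdays; the rest are weekends and were already excluded.
Business days: 100 − 6 = 94.

94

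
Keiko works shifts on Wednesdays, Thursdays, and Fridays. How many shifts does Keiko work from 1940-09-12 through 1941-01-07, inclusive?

1940-09-12 is a Thursday.
The range spans 118 days (inclusive of both endpoints).
118 = 7 × 16 + 6, so there are 16 full weeks plus 6 extra days.
Each full week contributes 3 days from the set (Wed, Thu, Fri): 16 × 3 = 48.
The 6 extra days are Thursday, Friday, Saturday, Sunday, Monday, Tuesday — 2 of them qualify.
Total: 48 + 2 = 50.

50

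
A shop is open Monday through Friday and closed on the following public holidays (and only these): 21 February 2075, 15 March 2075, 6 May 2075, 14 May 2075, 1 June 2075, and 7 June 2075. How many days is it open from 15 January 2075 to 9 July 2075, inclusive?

121

15 January 2075 is a Tuesday.
From 15 January 2075 to 9 July 2075 is 176 days inclusive.
176 = 7 × 25 + 1, so there are 25 full weeks plus 1 extra day.
Each full week contributes 5 weekdays (Mon–Fri): 25 × 5 = 125.
The 1 extra day is Tuesday — 1 of them qualifies.
Total: 125 + 1 = 126.
Holidays: 21 February 2075 (Thu); 15 March 2075 (Fri); 6 May 2075 (Mon); 14 May 2075 (Tue); 1 June 2075 (Sat); 7 June 2075 (Fri).
5 of the 6 holidays fall on weekdays; the rest are weekends and were already excluded.
Business days: 126 − 5 = 121.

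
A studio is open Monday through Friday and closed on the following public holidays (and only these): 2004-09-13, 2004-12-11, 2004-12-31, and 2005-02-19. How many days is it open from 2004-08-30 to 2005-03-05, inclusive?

2004-08-30 is a Monday.
From 2004-08-30 to 2005-03-05 is 188 days inclusive.
188 = 7 × 26 + 6, so there are 26 full weeks plus 6 extra days.
Each full week contributes 5 weekdays (Mon–Fri): 26 × 5 = 130.
The 6 extra days are Mon, Tue, Wed, Thu, Fri, Sat — 5 of them qualify.
Total: 130 + 5 = 135.
Holidays: 2004-09-13 (Mon); 2004-12-11 (Sat); 2004-12-31 (Fri); 2005-02-19 (Sat).
2 of the 4 holidays fall on weekdays; the rest are weekends and were already excluded.
Business days: 135 − 2 = 133.

133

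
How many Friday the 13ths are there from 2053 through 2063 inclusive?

Friday-the-13ths by year:
2053: Jun
2054: Feb, Mar, Nov
2055: Aug
2056: Oct
2057: Apr, Jul
2058: Sep, Dec
2059: Jun
2060: Feb, Aug
2061: May
2062: Jan, Oct
2063: Apr, Jul

18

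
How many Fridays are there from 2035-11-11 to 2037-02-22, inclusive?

2035-11-11 is a Sunday.
The range spans 470 days (inclusive of both endpoints).
470 = 7 × 67 + 1, so there are 67 full weeks plus 1 extra day.
Each full week contributes one Friday: 67 so far.
The 1 extra day is Sunday — none qualify.
Total: 67 + 0 = 67.

67 Fridays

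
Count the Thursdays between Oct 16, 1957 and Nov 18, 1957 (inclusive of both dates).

Oct 16, 1957 is a Wednesday.
That's 34 days from start to end, counting both.
34 = 7 × 4 + 6, so there are 4 full weeks plus 6 extra days.
Each full week contributes one Thursday: 4 so far.
The 6 extra days are Wednesday, Thursday, Friday, Saturday, Sunday, Monday — 1 of them qualifies.
Total: 4 + 1 = 5.

5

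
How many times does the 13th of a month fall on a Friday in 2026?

3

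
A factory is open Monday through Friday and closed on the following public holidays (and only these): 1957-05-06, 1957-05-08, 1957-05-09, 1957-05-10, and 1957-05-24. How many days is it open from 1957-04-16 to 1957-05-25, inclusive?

24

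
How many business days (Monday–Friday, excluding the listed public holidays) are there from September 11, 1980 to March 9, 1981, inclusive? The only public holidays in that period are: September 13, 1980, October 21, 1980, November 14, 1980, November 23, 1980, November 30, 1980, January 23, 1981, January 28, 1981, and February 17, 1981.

123

September 11, 1980 is a Thursday.
That's 180 days from start to end, counting both.
180 = 7 × 25 + 5, so there are 25 full weeks plus 5 extra days.
Each full week contributes 5 weekdays (Mon–Fri): 25 × 5 = 125.
The 5 extra days are Thursday, Friday, Saturday, Sunday, Monday — 3 of them qualify.
Total: 125 + 3 = 128.
Holidays: September 13, 1980 (Sat); October 21, 1980 (Tue); November 14, 1980 (Fri); November 23, 1980 (Sun); November 30, 1980 (Sun); January 23, 1981 (Fri); January 28, 1981 (Wed); February 17, 1981 (Tue).
5 of the 8 holidays fall on weekdays; the rest are weekends and were already excluded.
Business days: 128 − 5 = 123.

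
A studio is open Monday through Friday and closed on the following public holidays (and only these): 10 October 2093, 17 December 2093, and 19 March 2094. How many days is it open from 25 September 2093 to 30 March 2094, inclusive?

25 September 2093 is a Friday.
From 25 September 2093 to 30 March 2094 is 187 days inclusive.
187 = 7 × 26 + 5, so there are 26 full weeks plus 5 extra days.
Each full week contributes 5 weekdays (Mon–Fri): 26 × 5 = 130.
The 5 extra days are Fri, Sat, Sun, Mon, Tue — 3 of them qualify.
Total: 130 + 3 = 133.
Holidays: 10 October 2093 (Sat); 17 December 2093 (Thu); 19 March 2094 (Fri).
2 of the 3 holidays fall on weekdays; the rest are weekends and were already excluded.
Business days: 133 − 2 = 131.

131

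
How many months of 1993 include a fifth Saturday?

A month has five Saturdays exactly when Saturday falls within its first (length − 28) days.
Jan: 31 days, starts Fri → 5 of Fri, Sat, Sun ✓
Feb: 28 days, starts Mon → 5 of (none)
Mar: 31 days, starts Mon → 5 of Mon, Tue, Wed
Apr: 30 days, starts Thu → 5 of Thu, Fri
May: 31 days, starts Sat → 5 of Sat, Sun, Mon ✓
Jun: 30 days, starts Tue → 5 of Tue, Wed
Jul: 31 days, starts Thu → 5 of Thu, Fri, Sat ✓
Aug: 31 days, starts Sun → 5 of Sun, Mon, Tue
Sep: 30 days, starts Wed → 5 of Wed, Thu
Oct: 31 days, starts Fri → 5 of Fri, Sat, Sun ✓
Nov: 30 days, starts Mon → 5 of Mon, Tue
Dec: 31 days, starts Wed → 5 of Wed, Thu, Fri
Months with five Saturdays: Jan, May, Jul, Oct.

4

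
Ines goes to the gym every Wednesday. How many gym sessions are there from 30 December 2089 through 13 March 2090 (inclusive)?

30 December 2089 is a Friday.
The range spans 74 days (inclusive of both endpoints).
74 = 7 × 10 + 4, so there are 10 full weeks plus 4 extra days.
Each full week contributes one Wednesday: 10 so far.
The 4 extra days are Friday, Saturday, Sunday, Monday — none qualify.
Total: 10 + 0 = 10.

10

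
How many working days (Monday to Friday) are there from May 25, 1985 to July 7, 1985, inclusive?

30

May 25, 1985 is a Saturday.
The range spans 44 days (inclusive of both endpoints).
44 = 7 × 6 + 2, so there are 6 full weeks plus 2 extra days.
Each full week contributes 5 weekdays (Mon–Fri): 6 × 5 = 30.
The 2 extra days are Saturday, Sunday — none qualify.
Total: 30 + 0 = 30.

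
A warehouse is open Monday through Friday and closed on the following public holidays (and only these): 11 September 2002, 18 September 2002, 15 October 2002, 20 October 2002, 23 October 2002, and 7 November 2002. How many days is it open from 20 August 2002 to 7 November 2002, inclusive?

53 business days

20 August 2002 is a Tuesday.
From 20 August 2002 to 7 November 2002 is 80 days inclusive.
80 = 7 × 11 + 3, so there are 11 full weeks plus 3 extra days.
Each full week contributes 5 weekdays (Mon–Fri): 11 × 5 = 55.
The 3 extra days are Tuesday, Wednesday, Thursday — 3 of them qualify.
Total: 55 + 3 = 58.
Holidays: 11 September 2002 (Wed); 18 September 2002 (Wed); 15 October 2002 (Tue); 20 October 2002 (Sun); 23 October 2002 (Wed); 7 November 2002 (Thu).
5 of the 6 holidays fall on weekdays; the rest are weekends and were already excluded.
Business days: 58 − 5 = 53.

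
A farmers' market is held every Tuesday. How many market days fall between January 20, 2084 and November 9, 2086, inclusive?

January 20, 2084 is a Thursday.
The range spans 1025 days (inclusive of both endpoints).
1025 = 7 × 146 + 3, so there are 146 full weeks plus 3 extra days.
Each full week contributes one Tuesday: 146 so far.
The 3 extra days are Thu, Fri, Sat — none qualify.
Total: 146 + 0 = 146.

146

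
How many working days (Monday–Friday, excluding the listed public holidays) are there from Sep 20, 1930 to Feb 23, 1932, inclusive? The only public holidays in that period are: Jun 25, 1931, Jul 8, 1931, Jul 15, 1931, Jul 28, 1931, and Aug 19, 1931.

Sep 20, 1930 is a Saturday.
From Sep 20, 1930 to Feb 23, 1932 is 522 days inclusive.
522 = 7 × 74 + 4, so there are 74 full weeks plus 4 extra days.
Each full week contributes 5 weekdays (Mon–Fri): 74 × 5 = 370.
The 4 extra days are Saturday, Sunday, Monday, Tuesday — 2 of them qualify.
Total: 370 + 2 = 372.
Holidays: Jun 25, 1931 (Thu); Jul 8, 1931 (Wed); Jul 15, 1931 (Wed); Jul 28, 1931 (Tue); Aug 19, 1931 (Wed).
All 5 holidays fall on weekdays, so subtract 5.
Business days: 372 − 5 = 367.

367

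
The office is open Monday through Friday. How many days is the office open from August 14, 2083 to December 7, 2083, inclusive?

82 weekdays

August 14, 2083 is a Saturday.
From August 14, 2083 to December 7, 2083 is 116 days inclusive.
116 = 7 × 16 + 4, so there are 16 full weeks plus 4 extra days.
Each full week contributes 5 weekdays (Mon–Fri): 16 × 5 = 80.
The 4 extra days are Saturday, Sunday, Monday, Tuesday — 2 of them qualify.
Total: 80 + 2 = 82.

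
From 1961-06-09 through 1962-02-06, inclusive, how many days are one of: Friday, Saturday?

1961-06-09 is a Friday.
From 1961-06-09 to 1962-02-06 is 243 days inclusive.
243 = 7 × 34 + 5, so there are 34 full weeks plus 5 extra days.
Each full week contributes 2 days from the set (Fri, Sat): 34 × 2 = 68.
The 5 extra days are Friday, Saturday, Sunday, Monday, Tuesday — 2 of them qualify.
Total: 68 + 2 = 70.

70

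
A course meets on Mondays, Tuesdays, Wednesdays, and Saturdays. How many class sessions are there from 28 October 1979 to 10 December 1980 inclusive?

28 October 1979 is a Sunday.
From 28 October 1979 to 10 December 1980 is 410 days inclusive.
410 = 7 × 58 + 4, so there are 58 full weeks plus 4 extra days.
Each full week contributes 4 days from the set (Mon, Tue, Wed, Sat): 58 × 4 = 232.
The 4 extra days are Sun, Mon, Tue, Wed — 3 of them qualify.
Total: 232 + 3 = 235.

235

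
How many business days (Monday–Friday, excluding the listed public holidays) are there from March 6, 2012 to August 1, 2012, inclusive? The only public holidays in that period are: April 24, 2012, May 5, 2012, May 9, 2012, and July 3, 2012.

104 business days

March 6, 2012 is a Tuesday.
The range spans 149 days (inclusive of both endpoints).
149 = 7 × 21 + 2, so there are 21 full weeks plus 2 extra days.
Each full week contributes 5 weekdays (Mon–Fri): 21 × 5 = 105.
The 2 extra days are Tue, Wed — 2 of them qualify.
Total: 105 + 2 = 107.
Holidays: April 24, 2012 (Tue); May 5, 2012 (Sat); May 9, 2012 (Wed); July 3, 2012 (Tue).
3 of the 4 holidays fall on weekdays; the rest are weekends and were already excluded.
Business days: 107 − 3 = 104.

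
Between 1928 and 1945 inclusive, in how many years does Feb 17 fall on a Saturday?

3

Day of week of February 17 in each year:
1928: Fri, 1929: Sun, 1930: Mon, 1931: Tue, 1932: Wed, 1933: Fri, 1934: Sat ✓, 1935: Sun, 1936: Mon, 1937: Wed, 1938: Thu, 1939: Fri, 1940: Sat ✓, 1941: Mon, 1942: Tue, 1943: Wed, 1944: Thu, 1945: Sat ✓
Saturdays: 1934, 1940, 1945.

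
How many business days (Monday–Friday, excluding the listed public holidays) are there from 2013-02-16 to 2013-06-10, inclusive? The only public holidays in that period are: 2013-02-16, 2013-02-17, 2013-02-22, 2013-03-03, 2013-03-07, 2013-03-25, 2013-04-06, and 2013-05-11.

2013-02-16 is a Saturday.
The range spans 115 days (inclusive of both endpoints).
115 = 7 × 16 + 3, so there are 16 full weeks plus 3 extra days.
Each full week contributes 5 weekdays (Mon–Fri): 16 × 5 = 80.
The 3 extra days are Sat, Sun, Mon — 1 of them qualifies.
Total: 80 + 1 = 81.
Holidays: 2013-02-16 (Sat); 2013-02-17 (Sun); 2013-02-22 (Fri); 2013-03-03 (Sun); 2013-03-07 (Thu); 2013-03-25 (Mon); 2013-04-06 (Sat); 2013-05-11 (Sat).
3 of the 8 holidays fall on weekdays; the rest are weekends and were already excluded.
Business days: 81 − 3 = 78.

78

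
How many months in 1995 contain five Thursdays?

A month has five Thursdays exactly when Thursday falls within its first (length − 28) days.
Jan: 31 days, starts Sun → 5 of Sun, Mon, Tue
Feb: 28 days, starts Wed → 5 of (none)
Mar: 31 days, starts Wed → 5 of Wed, Thu, Fri ✓
Apr: 30 days, starts Sat → 5 of Sat, Sun
May: 31 days, starts Mon → 5 of Mon, Tue, Wed
Jun: 30 days, starts Thu → 5 of Thu, Fri ✓
Jul: 31 days, starts Sat → 5 of Sat, Sun, Mon
Aug: 31 days, starts Tue → 5 of Tue, Wed, Thu ✓
Sep: 30 days, starts Fri → 5 of Fri, Sat
Oct: 31 days, starts Sun → 5 of Sun, Mon, Tue
Nov: 30 days, starts Wed → 5 of Wed, Thu ✓
Dec: 31 days, starts Fri → 5 of Fri, Sat, Sun
Months with five Thursdays: Mar, Jun, Aug, Nov.

4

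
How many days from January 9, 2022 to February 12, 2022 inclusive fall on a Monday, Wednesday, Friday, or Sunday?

20

January 9, 2022 is a Sunday.
The range spans 35 days (inclusive of both endpoints).
35 = 7 × 5, so the span is exactly 5 full weeks.
Each full week contributes 4 days from the set (Mon, Wed, Fri, Sun): 5 × 4 = 20.
Total: 20.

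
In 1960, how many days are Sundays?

1960-01-01 is a Friday.
That's 366 days from start to end, counting both.
366 = 7 × 52 + 2, so there are 52 full weeks plus 2 extra days.
Each full week contributes one Sunday: 52 so far.
The 2 extra days are Friday, Saturday — none qualify.
Total: 52 + 0 = 52.

52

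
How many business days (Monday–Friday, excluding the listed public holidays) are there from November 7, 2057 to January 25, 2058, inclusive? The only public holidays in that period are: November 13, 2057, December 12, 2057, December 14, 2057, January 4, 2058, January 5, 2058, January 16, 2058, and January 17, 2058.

52

November 7, 2057 is a Wednesday.
From November 7, 2057 to January 25, 2058 is 80 days inclusive.
80 = 7 × 11 + 3, so there are 11 full weeks plus 3 extra days.
Each full week contributes 5 weekdays (Mon–Fri): 11 × 5 = 55.
The 3 extra days are Wed, Thu, Fri — 3 of them qualify.
Total: 55 + 3 = 58.
Holidays: November 13, 2057 (Tue); December 12, 2057 (Wed); December 14, 2057 (Fri); January 4, 2058 (Fri); January 5, 2058 (Sat); January 16, 2058 (Wed); January 17, 2058 (Thu).
6 of the 7 holidays fall on weekdays; the rest are weekends and were already excluded.
Business days: 58 − 6 = 52.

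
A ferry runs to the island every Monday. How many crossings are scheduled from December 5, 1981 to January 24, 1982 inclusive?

December 5, 1981 is a Saturday.
The range spans 51 days (inclusive of both endpoints).
51 = 7 × 7 + 2, so there are 7 full weeks plus 2 extra days.
Each full week contributes one Monday: 7 so far.
The 2 extra days are Saturday, Sunday — none qualify.
Total: 7 + 0 = 7.

7 Mondays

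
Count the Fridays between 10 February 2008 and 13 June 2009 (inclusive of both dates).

70 Fridays

10 February 2008 is a Sunday.
From 10 February 2008 to 13 June 2009 is 490 days inclusive.
490 = 7 × 70, so the span is exactly 70 full weeks.
Each full week contributes one Friday: 70 so far.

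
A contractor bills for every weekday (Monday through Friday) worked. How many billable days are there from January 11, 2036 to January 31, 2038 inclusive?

January 11, 2036 is a Friday.
That's 752 days from start to end, counting both.
752 = 7 × 107 + 3, so there are 107 full weeks plus 3 extra days.
Each full week contributes 5 weekdays (Mon–Fri): 107 × 5 = 535.
The 3 extra days are Friday, Saturday, Sunday — 1 of them qualifies.
Total: 535 + 1 = 536.

536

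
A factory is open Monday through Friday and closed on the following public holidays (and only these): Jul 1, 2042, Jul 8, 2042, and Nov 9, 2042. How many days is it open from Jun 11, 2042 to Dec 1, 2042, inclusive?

Jun 11, 2042 is a Wednesday.
The range spans 174 days (inclusive of both endpoints).
174 = 7 × 24 + 6, so there are 24 full weeks plus 6 extra days.
Each full week contributes 5 weekdays (Mon–Fri): 24 × 5 = 120.
The 6 extra days are Wednesday, Thursday, Friday, Saturday, Sunday, Monday — 4 of them qualify.
Total: 120 + 4 = 124.
Holidays: Jul 1, 2042 (Tue); Jul 8, 2042 (Tue); Nov 9, 2042 (Sun).
2 of the 3 holidays fall on weekdays; the rest are weekends and were already excluded.
Business days: 124 − 2 = 122.

122 working days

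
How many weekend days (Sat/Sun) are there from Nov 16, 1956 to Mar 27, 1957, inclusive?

38

Nov 16, 1956 is a Friday.
That's 132 days from start to end, counting both.
132 = 7 × 18 + 6, so there are 18 full weeks plus 6 extra days.
Each full week contributes 2 weekend days (Sat, Sun): 18 × 2 = 36.
The 6 extra days are Fri, Sat, Sun, Mon, Tue, Wed — 2 of them qualify.
Total: 36 + 2 = 38.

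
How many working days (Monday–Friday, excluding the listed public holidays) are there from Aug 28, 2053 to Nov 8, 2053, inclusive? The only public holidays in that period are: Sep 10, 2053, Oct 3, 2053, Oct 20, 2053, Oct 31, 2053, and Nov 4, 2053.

47 working days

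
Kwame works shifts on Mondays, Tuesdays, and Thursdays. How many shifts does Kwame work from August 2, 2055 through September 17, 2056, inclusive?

August 2, 2055 is a Monday.
The range spans 413 days (inclusive of both endpoints).
413 = 7 × 59, so the span is exactly 59 full weeks.
Each full week contributes 3 days from the set (Mon, Tue, Thu): 59 × 3 = 177.
Total: 177.

177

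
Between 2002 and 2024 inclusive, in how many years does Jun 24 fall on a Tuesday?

3

Day of week of June 24 in each year:
2002: Mon, 2003: Tue ✓, 2004: Thu, 2005: Fri, 2006: Sat, 2007: Sun, 2008: Tue ✓, 2009: Wed, 2010: Thu, 2011: Fri, 2012: Sun, 2013: Mon, 2014: Tue ✓, 2015: Wed, 2016: Fri, 2017: Sat, 2018: Sun, 2019: Mon, 2020: Wed, 2021: Thu, 2022: Fri, 2023: Sat, 2024: Mon
Tuesdays: 2003, 2008, 2014.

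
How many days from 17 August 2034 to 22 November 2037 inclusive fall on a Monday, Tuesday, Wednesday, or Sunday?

681

17 August 2034 is a Thursday.
From 17 August 2034 to 22 November 2037 is 1194 days inclusive.
1194 = 7 × 170 + 4, so there are 170 full weeks plus 4 extra days.
Each full week contributes 4 days from the set (Mon, Tue, Wed, Sun): 170 × 4 = 680.
The 4 extra days are Thu, Fri, Sat, Sun — 1 of them qualifies.
Total: 680 + 1 = 681.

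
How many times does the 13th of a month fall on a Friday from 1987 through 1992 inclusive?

12

Friday-the-13ths by year:
1987: Feb, Mar, Nov
1988: May
1989: Jan, Oct
1990: Apr, Jul
1991: Sep, Dec
1992: Mar, Nov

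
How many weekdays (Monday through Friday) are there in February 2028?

21 weekdays

2028-02-01 is a Tuesday.
That's 29 days from start to end, counting both.
29 = 7 × 4 + 1, so there are 4 full weeks plus 1 extra day.
Each full week contributes 5 weekdays (Mon–Fri): 4 × 5 = 20.
The 1 extra day is Tue — 1 of them qualifies.
Total: 20 + 1 = 21.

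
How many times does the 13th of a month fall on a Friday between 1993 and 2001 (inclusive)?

14

Friday-the-13ths by year:
1993: Aug
1994: May
1995: Jan, Oct
1996: Sep, Dec
1997: Jun
1998: Feb, Mar, Nov
1999: Aug
2000: Oct
2001: Apr, Jul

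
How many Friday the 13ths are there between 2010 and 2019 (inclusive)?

Friday-the-13ths by year:
2010: Aug
2011: May
2012: Jan, Apr, Jul
2013: Sep, Dec
2014: Jun
2015: Feb, Mar, Nov
2016: May
2017: Jan, Oct
2018: Apr, Jul
2019: Sep, Dec

18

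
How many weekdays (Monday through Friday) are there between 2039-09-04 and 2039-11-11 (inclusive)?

50

2039-09-04 is a Sunday.
The range spans 69 days (inclusive of both endpoints).
69 = 7 × 9 + 6, so there are 9 full weeks plus 6 extra days.
Each full week contributes 5 weekdays (Mon–Fri): 9 × 5 = 45.
The 6 extra days are Sun, Mon, Tue, Wed, Thu, Fri — 5 of them qualify.
Total: 45 + 5 = 50.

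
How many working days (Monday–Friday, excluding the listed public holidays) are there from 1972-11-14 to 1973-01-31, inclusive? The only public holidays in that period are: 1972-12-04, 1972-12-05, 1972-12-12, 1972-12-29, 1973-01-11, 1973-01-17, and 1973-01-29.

50

1972-11-14 is a Tuesday.
That's 79 days from start to end, counting both.
79 = 7 × 11 + 2, so there are 11 full weeks plus 2 extra days.
Each full week contributes 5 weekdays (Mon–Fri): 11 × 5 = 55.
The 2 extra days are Tue, Wed — 2 of them qualify.
Total: 55 + 2 = 57.
Holidays: 1972-12-04 (Mon); 1972-12-05 (Tue); 1972-12-12 (Tue); 1972-12-29 (Fri); 1973-01-11 (Thu); 1973-01-17 (Wed); 1973-01-29 (Mon).
All 7 holidays fall on weekdays, so subtract 7.
Business days: 57 − 7 = 50.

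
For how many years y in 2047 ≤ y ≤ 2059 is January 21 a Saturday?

1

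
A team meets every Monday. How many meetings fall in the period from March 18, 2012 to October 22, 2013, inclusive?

March 18, 2012 is a Sunday.
The range spans 584 days (inclusive of both endpoints).
584 = 7 × 83 + 3, so there are 83 full weeks plus 3 extra days.
Each full week contributes one Monday: 83 so far.
The 3 extra days are Sun, Mon, Tue — 1 of them qualifies.
Total: 83 + 1 = 84.

84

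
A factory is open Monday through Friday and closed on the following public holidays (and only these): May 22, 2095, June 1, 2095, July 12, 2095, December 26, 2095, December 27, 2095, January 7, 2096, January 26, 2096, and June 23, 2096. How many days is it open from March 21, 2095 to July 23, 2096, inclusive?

March 21, 2095 is a Monday.
From March 21, 2095 to July 23, 2096 is 491 days inclusive.
491 = 7 × 70 + 1, so there are 70 full weeks plus 1 extra day.
Each full week contributes 5 weekdays (Mon–Fri): 70 × 5 = 350.
The 1 extra day is Mon — 1 of them qualifies.
Total: 350 + 1 = 351.
Holidays: May 22, 2095 (Sun); June 1, 2095 (Wed); July 12, 2095 (Tue); December 26, 2095 (Mon); December 27, 2095 (Tue); January 7, 2096 (Sat); January 26, 2096 (Thu); June 23, 2096 (Sat).
5 of the 8 holidays fall on weekdays; the rest are weekends and were already excluded.
Business days: 351 − 5 = 346.

346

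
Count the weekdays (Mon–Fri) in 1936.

262 weekdays

1 January 1936 is a Wednesday.
That's 366 days from start to end, counting both.
366 = 7 × 52 + 2, so there are 52 full weeks plus 2 extra days.
Each full week contributes 5 weekdays (Mon–Fri): 52 × 5 = 260.
The 2 extra days are Wed, Thu — 2 of them qualify.
Total: 260 + 2 = 262.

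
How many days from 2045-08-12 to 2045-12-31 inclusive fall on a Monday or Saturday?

41

2045-08-12 is a Saturday.
The range spans 142 days (inclusive of both endpoints).
142 = 7 × 20 + 2, so there are 20 full weeks plus 2 extra days.
Each full week contributes 2 days from the set (Mon, Sat): 20 × 2 = 40.
The 2 extra days are Sat, Sun — 1 of them qualifies.
Total: 40 + 1 = 41.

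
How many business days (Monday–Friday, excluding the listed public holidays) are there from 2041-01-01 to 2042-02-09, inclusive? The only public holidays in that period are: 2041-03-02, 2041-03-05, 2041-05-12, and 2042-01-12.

288

2041-01-01 is a Tuesday.
The range spans 405 days (inclusive of both endpoints).
405 = 7 × 57 + 6, so there are 57 full weeks plus 6 extra days.
Each full week contributes 5 weekdays (Mon–Fri): 57 × 5 = 285.
The 6 extra days are Tuesday, Wednesday, Thursday, Friday, Saturday, Sunday — 4 of them qualify.
Total: 285 + 4 = 289.
Holidays: 2041-03-02 (Sat); 2041-03-05 (Tue); 2041-05-12 (Sun); 2042-01-12 (Sun).
1 of the 4 holidays fall on weekdays; the rest are weekends and were already excluded.
Business days: 289 − 1 = 288.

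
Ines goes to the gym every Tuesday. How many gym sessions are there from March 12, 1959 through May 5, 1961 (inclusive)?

112 Tuesdays

March 12, 1959 is a Thursday.
From March 12, 1959 to May 5, 1961 is 786 days inclusive.
786 = 7 × 112 + 2, so there are 112 full weeks plus 2 extra days.
Each full week contributes one Tuesday: 112 so far.
The 2 extra days are Thursday, Friday — none qualify.
Total: 112 + 0 = 112.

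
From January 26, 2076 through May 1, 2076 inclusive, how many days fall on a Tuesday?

14

January 26, 2076 is a Sunday.
From January 26, 2076 to May 1, 2076 is 97 days inclusive.
97 = 7 × 13 + 6, so there are 13 full weeks plus 6 extra days.
Each full week contributes one Tuesday: 13 so far.
The 6 extra days are Sunday, Monday, Tuesday, Wednesday, Thursday, Friday — 1 of them qualifies.
Total: 13 + 1 = 14.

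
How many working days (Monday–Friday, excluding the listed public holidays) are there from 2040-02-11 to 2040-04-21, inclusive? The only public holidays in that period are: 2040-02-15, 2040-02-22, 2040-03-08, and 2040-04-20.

46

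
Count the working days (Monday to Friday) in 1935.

261 weekdays

1935-01-01 is a Tuesday.
From 1935-01-01 to 1935-12-31 is 365 days inclusive.
365 = 7 × 52 + 1, so there are 52 full weeks plus 1 extra day.
Each full week contributes 5 weekdays (Mon–Fri): 52 × 5 = 260.
The 1 extra day is Tue — 1 of them qualifies.
Total: 260 + 1 = 261.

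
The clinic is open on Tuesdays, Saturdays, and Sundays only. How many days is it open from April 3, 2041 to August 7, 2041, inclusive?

54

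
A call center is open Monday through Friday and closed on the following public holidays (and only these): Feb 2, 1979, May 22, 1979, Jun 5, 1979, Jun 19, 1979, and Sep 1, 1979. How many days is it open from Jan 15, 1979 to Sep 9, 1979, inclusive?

Jan 15, 1979 is a Monday.
From Jan 15, 1979 to Sep 9, 1979 is 238 days inclusive.
238 = 7 × 34, so the span is exactly 34 full weeks.
Each full week contributes 5 weekdays (Mon–Fri): 34 × 5 = 170.
Holidays: Feb 2, 1979 (Fri); May 22, 1979 (Tue); Jun 5, 1979 (Tue); Jun 19, 1979 (Tue); Sep 1, 1979 (Sat).
4 of the 5 holidays fall on weekdays; the rest are weekends and were already excluded.
Business days: 170 − 4 = 166.

166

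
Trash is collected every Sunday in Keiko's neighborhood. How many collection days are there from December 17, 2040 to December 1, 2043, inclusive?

154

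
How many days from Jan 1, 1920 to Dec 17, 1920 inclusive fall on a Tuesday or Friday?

Jan 1, 1920 is a Thursday.
That's 352 days from start to end, counting both.
352 = 7 × 50 + 2, so there are 50 full weeks plus 2 extra days.
Each full week contributes 2 days from the set (Tue, Fri): 50 × 2 = 100.
The 2 extra days are Thursday, Friday — 1 of them qualifies.
Total: 100 + 1 = 101.

101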